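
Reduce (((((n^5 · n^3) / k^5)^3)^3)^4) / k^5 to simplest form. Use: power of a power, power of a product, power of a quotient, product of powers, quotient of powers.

k^(-185)n^288

(((((n^5 · n^3) / k^5)^3)^3)^4) / k^5
= ((((n^5 · n^3) / k^5)^3)^12) / k^5    [power of a power]
= (((n^5 · n^3) / k^5)^36) / k^5    [power of a power]
= (((n^5 · n^3)^36) / ((k^5)^36)) / k^5    [power of a quotient]
= ((((n^5)^36) · ((n^3)^36)) / ((k^5)^36)) / k^5    [power of a product]
= ((n^180 · ((n^3)^36)) / ((k^5)^36)) / k^5    [power of a power]
= ((n^180 · n^108) / ((k^5)^36)) / k^5    [power of a power]
= (n^288 / ((k^5)^36)) / k^5    [product of powers]
= (n^288 / k^180) / k^5    [power of a power]
= k^(-185)n^288    [quotient of powers; product of powers]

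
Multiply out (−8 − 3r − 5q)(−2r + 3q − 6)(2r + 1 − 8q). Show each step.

74r^2 + 130r − 259qr − 378q − 63q^2 + 48 + 12r^3 − 46qr^2 − 38q^2r + 120q^3

(−8 − 3r − 5q)(−2r + 3q − 6)(2r + 1 − 8q)
= (16r − 24q + 48 + 6r^2 − 9qr + 18r + 10qr − 15q^2 + 30q)(2r + 1 − 8q)    [distributive law]
= (34r + 6q + 48 + 6r^2 + qr − 15q^2)(2r + 1 − 8q)    [combine like terms]
= 68r^2 + 34r − 272qr + 12qr + 6q − 48q^2 + 96r + 48 − 384q + 12r^3 + 6r^2 − 48qr^2 + 2qr^2 + qr − 8q^2r − 30q^2r − 15q^2 + 120q^3    [distributive law]
= 74r^2 + 130r − 259qr − 378q − 63q^2 + 48 + 12r^3 − 46qr^2 − 38q^2r + 120q^3    [combine like terms]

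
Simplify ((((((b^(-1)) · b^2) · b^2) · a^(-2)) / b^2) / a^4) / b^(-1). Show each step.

((((((b^(-1)) · b^2) · b^2) · a^(-2)) / b^2) / a^4) / b^(-1)
= ((((b · b^2) · a^(-2)) / b^2) / a^4) / b^(-1)    [product of powers]
= (((b^3 · a^(-2)) / b^2) / a^4) / b^(-1)    [product of powers]
= a^(-6)b^2    [quotient of powers; product of powers]

a^(-6)b^2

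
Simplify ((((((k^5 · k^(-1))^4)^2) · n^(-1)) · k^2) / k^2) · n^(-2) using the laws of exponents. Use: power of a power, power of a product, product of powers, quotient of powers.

k^32·n^(-3)

((((((k^5 · k^(-1))^4)^2) · n^(-1)) · k^2) / k^2) · n^(-2)
= (((((k^5 · k^(-1))^8) · n^(-1)) · k^2) / k^2) · n^(-2)    [power of a power]
= ((((((k^5)^8) · ((k^(-1))^8)) · n^(-1)) · k^2) / k^2) · n^(-2)    [power of a product]
= ((((k^40 · ((k^(-1))^8)) · n^(-1)) · k^2) / k^2) · n^(-2)    [power of a power]
= ((((k^40 · k^(-8)) · n^(-1)) · k^2) / k^2) · n^(-2)    [power of a power]
= (((k^32 · n^(-1)) · k^2) / k^2) · n^(-2)    [product of powers]
= k^32·n^(-3)    [quotient of powers; product of powers]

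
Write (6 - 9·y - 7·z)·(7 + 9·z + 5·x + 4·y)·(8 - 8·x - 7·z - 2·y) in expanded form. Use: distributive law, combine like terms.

(6 - 9·y - 7·z)·(7 + 9·z + 5·x + 4·y)·(8 - 8·x - 7·z - 2·y)
= (42 + 54·z + 30·x + 24·y - 63·y - 81·y·z - 45·x·y - 36·y² - 49·z - 63·z² - 35·x·z - 28·y·z)·(8 - 8·x - 7·z - 2·y)    [distributive law]
= (42 + 5·z + 30·x - 39·y - 109·y·z - 45·x·y - 36·y² - 63·z² - 35·x·z)·(8 - 8·x - 7·z - 2·y)    [combine like terms]
= 336 - 336·x - 294·z - 84·y + 40·z - 40·x·z - 35·z² - 10·y·z + 240·x - 240·x² - 210·x·z - 60·x·y - 312·y + 312·x·y + 273·y·z + 78·y² - 872·y·z + 872·x·y·z + 763·y·z² + 218·y²·z - 360·x·y + 360·x²·y + 315·x·y·z + 90·x·y² - 288·y² + 288·x·y² + 252·y²·z + 72·y³ - 504·z² + 504·x·z² + 441·z³ + 126·y·z² - 280·x·z + 280·x²·z + 245·x·z² + 70·x·y·z    [distributive law]
= 336 - 96·x - 254·z - 396·y - 530·x·z - 539·z² - 609·y·z - 240·x² - 108·x·y - 210·y² + 1257·x·y·z + 889·y·z² + 470·y²·z + 360·x²·y + 378·x·y² + 72·y³ + 749·x·z² + 441·z³ + 280·x²·z    [combine like terms]

336 - 96·x - 254·z - 396·y - 530·x·z - 539·z² - 609·y·z - 240·x² - 108·x·y - 210·y² + 1257·x·y·z + 889·y·z² + 470·y²·z + 360·x²·y + 378·x·y² + 72·y³ + 749·x·z² + 441·z³ + 280·x²·z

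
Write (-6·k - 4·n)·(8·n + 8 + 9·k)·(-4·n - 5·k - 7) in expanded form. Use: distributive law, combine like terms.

496·k·n^2 + 636·k^2·n + 940·k·n + 618·k^2 + 336·k + 270·k^3 + 128·n^3 + 352·n^2 + 224·n

(-6·k - 4·n)·(8·n + 8 + 9·k)·(-4·n - 5·k - 7)
= (-48·k·n - 48·k - 54·k^2 - 32·n^2 - 32·n - 36·k·n)·(-4·n - 5·k - 7)    [distributive law]
= (-84·k·n - 48·k - 54·k^2 - 32·n^2 - 32·n)·(-4·n - 5·k - 7)    [combine like terms]
= 336·k·n^2 + 420·k^2·n + 588·k·n + 192·k·n + 240·k^2 + 336·k + 216·k^2·n + 270·k^3 + 378·k^2 + 128·n^3 + 160·k·n^2 + 224·n^2 + 128·n^2 + 160·k·n + 224·n    [distributive law]
= 496·k·n^2 + 636·k^2·n + 940·k·n + 618·k^2 + 336·k + 270·k^3 + 128·n^3 + 352·n^2 + 224·n    [combine like terms]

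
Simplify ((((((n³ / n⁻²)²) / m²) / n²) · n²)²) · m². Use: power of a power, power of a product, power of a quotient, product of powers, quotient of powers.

m⁻²n²⁰

((((((n³ / n⁻²)²) / m²) / n²) · n²)²) · m²
= ((((((n³ / n⁻²)²) / m²) / n²)²) · ((n²)²)) · m²    [power of a product]
= ((((((n³ / n⁻²)²) / m²)²) / ((n²)²)) · ((n²)²)) · m²    [power of a quotient]
= ((((((n³ / n⁻²)²)²) / ((m²)²)) / ((n²)²)) · ((n²)²)) · m²    [power of a quotient]
= (((((n³ / n⁻²)⁴) / ((m²)²)) / ((n²)²)) · ((n²)²)) · m²    [power of a power]
= ((((((n³)⁴) / ((n⁻²)⁴)) / ((m²)²)) / ((n²)²)) · ((n²)²)) · m²    [power of a quotient]
= ((((n¹² / ((n⁻²)⁴)) / ((m²)²)) / ((n²)²)) · ((n²)²)) · m²    [power of a power]
= ((((n¹² / n⁻⁸) / ((m²)²)) / ((n²)²)) · ((n²)²)) · m²    [power of a power]
= (((n²⁰ / ((m²)²)) / ((n²)²)) · ((n²)²)) · m²    [quotient of powers]
= (((n²⁰ / m⁴) / ((n²)²)) · ((n²)²)) · m²    [power of a power]
= (((n²⁰ / m⁴) / n⁴) · ((n²)²)) · m²    [power of a power]
= (((n²⁰ / m⁴) / n⁴) · n⁴) · m²    [power of a power]
= m⁻²n²⁰    [quotient of powers; product of powers]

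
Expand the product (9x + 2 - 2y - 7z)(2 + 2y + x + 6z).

(9x + 2 - 2y - 7z)(2 + 2y + x + 6z)
= 18x + 18xy + 9x² + 54xz + 4 + 4y + 2x + 12z - 4y - 4y² - 2xy - 12yz - 14z - 14yz - 7xz - 42z²    [distributive law]
= 20x + 16xy + 9x² + 47xz + 4 - 2z - 4y² - 26yz - 42z²    [combine like terms]

20x + 16xy + 9x² + 47xz + 4 - 2z - 4y² - 26yz - 42z²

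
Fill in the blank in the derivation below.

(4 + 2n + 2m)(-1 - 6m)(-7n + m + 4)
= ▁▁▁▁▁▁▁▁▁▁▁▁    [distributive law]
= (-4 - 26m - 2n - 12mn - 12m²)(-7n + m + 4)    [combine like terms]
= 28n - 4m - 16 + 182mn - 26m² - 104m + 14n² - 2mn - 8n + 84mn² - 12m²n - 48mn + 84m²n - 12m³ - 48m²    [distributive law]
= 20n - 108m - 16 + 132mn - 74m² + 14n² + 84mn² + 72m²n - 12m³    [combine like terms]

By distributive law:

(-4 - 24m - 2n - 12mn - 2m - 12m²)(-7n + m + 4)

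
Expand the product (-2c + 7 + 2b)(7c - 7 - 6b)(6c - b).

-84c^3 + 170bc^2 + 378c^2 - 399bc - 98b^2c - 294c + 49b + 56b^2 + 12b^3

(-2c + 7 + 2b)(7c - 7 - 6b)(6c - b)
= (-14c^2 + 14c + 12bc + 49c - 49 - 42b + 14bc - 14b - 12b^2)(6c - b)    [distributive law]
= (-14c^2 + 63c + 26bc - 49 - 56b - 12b^2)(6c - b)    [combine like terms]
= -84c^3 + 14bc^2 + 378c^2 - 63bc + 156bc^2 - 26b^2c - 294c + 49b - 336bc + 56b^2 - 72b^2c + 12b^3    [distributive law]
= -84c^3 + 170bc^2 + 378c^2 - 399bc - 98b^2c - 294c + 49b + 56b^2 + 12b^3    [combine like terms]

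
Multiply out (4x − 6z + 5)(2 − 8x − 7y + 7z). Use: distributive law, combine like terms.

−32x − 32x^2 − 28xy + 76xz + 23z + 42yz − 42z^2 + 10 − 35y

(4x − 6z + 5)(2 − 8x − 7y + 7z)
= 8x − 32x^2 − 28xy + 28xz − 12z + 48xz + 42yz − 42z^2 + 10 − 40x − 35y + 35z    [distributive law]
= −32x − 32x^2 − 28xy + 76xz + 23z + 42yz − 42z^2 + 10 − 35y    [combine like terms]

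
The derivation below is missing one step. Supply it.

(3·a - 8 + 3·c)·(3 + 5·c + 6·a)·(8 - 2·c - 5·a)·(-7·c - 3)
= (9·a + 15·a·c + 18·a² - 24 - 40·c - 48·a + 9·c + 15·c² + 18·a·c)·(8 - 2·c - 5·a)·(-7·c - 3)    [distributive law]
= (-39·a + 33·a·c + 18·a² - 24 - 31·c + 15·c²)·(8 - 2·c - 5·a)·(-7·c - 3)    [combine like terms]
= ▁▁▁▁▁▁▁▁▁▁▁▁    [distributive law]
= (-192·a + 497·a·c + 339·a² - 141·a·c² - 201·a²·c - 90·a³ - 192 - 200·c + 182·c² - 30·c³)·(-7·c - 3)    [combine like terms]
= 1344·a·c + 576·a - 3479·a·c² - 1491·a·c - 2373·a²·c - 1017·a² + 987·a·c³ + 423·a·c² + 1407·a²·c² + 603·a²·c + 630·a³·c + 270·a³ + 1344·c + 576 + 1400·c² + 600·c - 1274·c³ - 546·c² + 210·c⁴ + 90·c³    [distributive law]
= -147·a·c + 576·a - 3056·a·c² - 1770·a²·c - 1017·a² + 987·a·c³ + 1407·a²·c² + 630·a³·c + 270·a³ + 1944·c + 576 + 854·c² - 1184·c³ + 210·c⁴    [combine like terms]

Applying distributive law to the line above:

(-312·a + 78·a·c + 195·a² + 264·a·c - 66·a·c² - 165·a²·c + 144·a² - 36·a²·c - 90·a³ - 192 + 48·c + 120·a - 248·c + 62·c² + 155·a·c + 120·c² - 30·c³ - 75·a·c²)·(-7·c - 3)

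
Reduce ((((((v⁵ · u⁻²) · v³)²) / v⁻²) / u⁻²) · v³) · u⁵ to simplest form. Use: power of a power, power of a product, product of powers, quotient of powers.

u³v²¹

((((((v⁵ · u⁻²) · v³)²) / v⁻²) / u⁻²) · v³) · u⁵
= ((((((v⁵ · u⁻²)²) · ((v³)²)) / v⁻²) / u⁻²) · v³) · u⁵    [power of a product]
= (((((((v⁵)²) · ((u⁻²)²)) · ((v³)²)) / v⁻²) / u⁻²) · v³) · u⁵    [power of a product]
= (((((v¹⁰ · ((u⁻²)²)) · ((v³)²)) / v⁻²) / u⁻²) · v³) · u⁵    [power of a power]
= (((((v¹⁰ · u⁻⁴) · ((v³)²)) / v⁻²) / u⁻²) · v³) · u⁵    [power of a power]
= (((((v¹⁰ · u⁻⁴) · v⁶) / v⁻²) / u⁻²) · v³) · u⁵    [power of a power]
= u³v²¹    [quotient of powers; product of powers]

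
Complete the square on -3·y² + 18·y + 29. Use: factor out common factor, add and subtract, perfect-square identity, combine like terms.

-3·y² + 18·y + 29
= -3(y² - 6·y) + 29    [factor out -3 from the y-terms]
= -3(y² - 6·y + 9 - 9) + 29    [add and subtract 9 inside the bracket]
= -3(y - 3)² + 27 + 29    [perfect-square identity]
= -3(y - 3)² + 56    [combine constants]

-3(y - 3)² + 56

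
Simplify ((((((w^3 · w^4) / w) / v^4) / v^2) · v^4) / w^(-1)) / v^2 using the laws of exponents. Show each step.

((((((w^3 · w^4) / w) / v^4) / v^2) · v^4) / w^(-1)) / v^2
= (((((w^7 / w) / v^4) / v^2) · v^4) / w^(-1)) / v^2    [product of powers]
= ((((w^6 / v^4) / v^2) · v^4) / w^(-1)) / v^2    [quotient of powers]
= v^(-4)w^7    [quotient of powers; product of powers]

v^(-4)w^7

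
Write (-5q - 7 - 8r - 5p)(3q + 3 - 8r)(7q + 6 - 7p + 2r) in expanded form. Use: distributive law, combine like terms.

(-5q - 7 - 8r - 5p)(3q + 3 - 8r)(7q + 6 - 7p + 2r)
= (-15q^2 - 15q + 40qr - 21q - 21 + 56r - 24qr - 24r + 64r^2 - 15pq - 15p + 40pr)(7q + 6 - 7p + 2r)    [distributive law]
= (-15q^2 - 36q + 16qr - 21 + 32r + 64r^2 - 15pq - 15p + 40pr)(7q + 6 - 7p + 2r)    [combine like terms]
= -105q^3 - 90q^2 + 105pq^2 - 30q^2r - 252q^2 - 216q + 252pq - 72qr + 112q^2r + 96qr - 112pqr + 32qr^2 - 147q - 126 + 147p - 42r + 224qr + 192r - 224pr + 64r^2 + 448qr^2 + 384r^2 - 448pr^2 + 128r^3 - 105pq^2 - 90pq + 105p^2q - 30pqr - 105pq - 90p + 105p^2 - 30pr + 280pqr + 240pr - 280p^2r + 80pr^2    [distributive law]
= -105q^3 - 342q^2 + 82q^2r - 363q + 57pq + 248qr + 138pqr + 480qr^2 - 126 + 57p + 150r - 14pr + 448r^2 - 368pr^2 + 128r^3 + 105p^2q + 105p^2 - 280p^2r    [combine like terms]

-105q^3 - 342q^2 + 82q^2r - 363q + 57pq + 248qr + 138pqr + 480qr^2 - 126 + 57p + 150r - 14pr + 448r^2 - 368pr^2 + 128r^3 + 105p^2q + 105p^2 - 280p^2r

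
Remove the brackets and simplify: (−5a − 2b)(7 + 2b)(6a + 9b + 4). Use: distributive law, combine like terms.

(−5a − 2b)(7 + 2b)(6a + 9b + 4)
= (−35a − 10ab − 14b − 4b^2)(6a + 9b + 4)    [distributive law]
= −210a^2 − 315ab − 140a − 60a^2b − 90ab^2 − 40ab − 84ab − 126b^2 − 56b − 24ab^2 − 36b^3 − 16b^2    [distributive law]
= −210a^2 − 439ab − 140a − 60a^2b − 114ab^2 − 142b^2 − 56b − 36b^3    [combine like terms]

−210a^2 − 439ab − 140a − 60a^2b − 114ab^2 − 142b^2 − 56b − 36b^3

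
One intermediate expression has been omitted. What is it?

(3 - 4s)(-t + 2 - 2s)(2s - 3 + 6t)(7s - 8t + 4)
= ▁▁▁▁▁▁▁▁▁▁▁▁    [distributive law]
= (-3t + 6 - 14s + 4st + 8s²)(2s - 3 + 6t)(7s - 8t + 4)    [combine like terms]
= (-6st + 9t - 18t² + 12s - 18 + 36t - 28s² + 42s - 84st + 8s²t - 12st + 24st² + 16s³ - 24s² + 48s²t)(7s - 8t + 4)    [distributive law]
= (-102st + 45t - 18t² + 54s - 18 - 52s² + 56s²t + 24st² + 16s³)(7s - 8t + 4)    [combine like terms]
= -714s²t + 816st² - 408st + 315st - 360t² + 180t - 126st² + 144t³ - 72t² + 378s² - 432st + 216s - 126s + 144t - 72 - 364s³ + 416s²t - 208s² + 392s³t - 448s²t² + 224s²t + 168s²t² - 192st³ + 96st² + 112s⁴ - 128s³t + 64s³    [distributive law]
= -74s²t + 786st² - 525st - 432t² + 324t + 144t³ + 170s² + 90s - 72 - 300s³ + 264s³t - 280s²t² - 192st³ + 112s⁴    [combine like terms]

By distributive law:

(-3t + 6 - 6s + 4st - 8s + 8s²)(2s - 3 + 6t)(7s - 8t + 4)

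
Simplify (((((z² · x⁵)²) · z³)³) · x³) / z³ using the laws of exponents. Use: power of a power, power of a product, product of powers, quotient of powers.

(((((z² · x⁵)²) · z³)³) · x³) / z³
= (((((z² · x⁵)²)³) · ((z³)³)) · x³) / z³    [power of a product]
= ((((z² · x⁵)⁶) · ((z³)³)) · x³) / z³    [power of a power]
= (((((z²)⁶) · ((x⁵)⁶)) · ((z³)³)) · x³) / z³    [power of a product]
= (((z¹² · ((x⁵)⁶)) · ((z³)³)) · x³) / z³    [power of a power]
= (((z¹² · x³⁰) · ((z³)³)) · x³) / z³    [power of a power]
= (((z¹² · x³⁰) · z⁹) · x³) / z³    [power of a power]
= x³³z¹⁸    [quotient of powers; product of powers]

x³³z¹⁸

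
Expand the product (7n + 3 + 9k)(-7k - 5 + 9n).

32kn - 8n + 63n² - 66k - 15 - 63k²

(7n + 3 + 9k)(-7k - 5 + 9n)
= -49kn - 35n + 63n² - 21k - 15 + 27n - 63k² - 45k + 81kn    [distributive law]
= 32kn - 8n + 63n² - 66k - 15 - 63k²    [combine like terms]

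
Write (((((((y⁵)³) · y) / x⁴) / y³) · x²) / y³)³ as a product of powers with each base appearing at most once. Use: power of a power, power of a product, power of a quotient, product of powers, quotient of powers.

(((((((y⁵)³) · y) / x⁴) / y³) · x²) / y³)³
= (((((((y⁵)³) · y) / x⁴) / y³) · x²)³) / ((y³)³)    [power of a quotient]
= (((((((y⁵)³) · y) / x⁴) / y³)³) · ((x²)³)) / ((y³)³)    [power of a product]
= (((((((y⁵)³) · y) / x⁴)³) / ((y³)³)) · ((x²)³)) / ((y³)³)    [power of a quotient]
= (((((((y⁵)³) · y)³) / ((x⁴)³)) / ((y³)³)) · ((x²)³)) / ((y³)³)    [power of a quotient]
= (((((((y⁵)³)³) · (y³)) / ((x⁴)³)) / ((y³)³)) · ((x²)³)) / ((y³)³)    [power of a product]
= ((((((y⁵)⁹) · (y³)) / ((x⁴)³)) / ((y³)³)) · ((x²)³)) / ((y³)³)    [power of a power]
= ((((y⁴⁵ · (y³)) / ((x⁴)³)) / ((y³)³)) · ((x²)³)) / ((y³)³)    [power of a power]
= (((y⁴⁸ / ((x⁴)³)) / ((y³)³)) · ((x²)³)) / ((y³)³)    [product of powers]
= (((y⁴⁸ / x¹²) / ((y³)³)) · ((x²)³)) / ((y³)³)    [power of a power]
= (((y⁴⁸ / x¹²) / y⁹) · ((x²)³)) / ((y³)³)    [power of a power]
= (((y⁴⁸ / x¹²) / y⁹) · x⁶) / ((y³)³)    [power of a power]
= (((y⁴⁸ / x¹²) / y⁹) · x⁶) / y⁹    [power of a power]
= x⁻⁶y³⁰    [quotient of powers; product of powers]

x⁻⁶y³⁰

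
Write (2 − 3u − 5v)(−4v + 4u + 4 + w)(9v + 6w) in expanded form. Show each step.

−252v^2 − 150vw − 36uv − 24uw + 72v + 48w + 12w^2 − 72uv^2 − 75uvw − 108u^2v − 72u^2w − 18uw^2 + 180v^3 + 75v^2w − 30vw^2

(2 − 3u − 5v)(−4v + 4u + 4 + w)(9v + 6w)
= (−8v + 8u + 8 + 2w + 12uv − 12u^2 − 12u − 3uw + 20v^2 − 20uv − 20v − 5vw)(9v + 6w)    [distributive law]
= (−28v − 4u + 8 + 2w − 8uv − 12u^2 − 3uw + 20v^2 − 5vw)(9v + 6w)    [combine like terms]
= −252v^2 − 168vw − 36uv − 24uw + 72v + 48w + 18vw + 12w^2 − 72uv^2 − 48uvw − 108u^2v − 72u^2w − 27uvw − 18uw^2 + 180v^3 + 120v^2w − 45v^2w − 30vw^2    [distributive law]
= −252v^2 − 150vw − 36uv − 24uw + 72v + 48w + 12w^2 − 72uv^2 − 75uvw − 108u^2v − 72u^2w − 18uw^2 + 180v^3 + 75v^2w − 30vw^2    [combine like terms]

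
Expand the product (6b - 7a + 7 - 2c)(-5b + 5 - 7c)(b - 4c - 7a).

-30b^3 + 88b^2c + 245ab^2 - 5b^2 - 39bc + 142bc^2 + 133abc - 245a^2b + 553ac + 245a^2 - 294ac^2 - 343a^2c + 35b - 140c - 245a + 236c^2 - 56c^3

(6b - 7a + 7 - 2c)(-5b + 5 - 7c)(b - 4c - 7a)
= (-30b^2 + 30b - 42bc + 35ab - 35a + 49ac - 35b + 35 - 49c + 10bc - 10c + 14c^2)(b - 4c - 7a)    [distributive law]
= (-30b^2 - 5b - 32bc + 35ab - 35a + 49ac + 35 - 59c + 14c^2)(b - 4c - 7a)    [combine like terms]
= -30b^3 + 120b^2c + 210ab^2 - 5b^2 + 20bc + 35ab - 32b^2c + 128bc^2 + 224abc + 35ab^2 - 140abc - 245a^2b - 35ab + 140ac + 245a^2 + 49abc - 196ac^2 - 343a^2c + 35b - 140c - 245a - 59bc + 236c^2 + 413ac + 14bc^2 - 56c^3 - 98ac^2    [distributive law]
= -30b^3 + 88b^2c + 245ab^2 - 5b^2 - 39bc + 142bc^2 + 133abc - 245a^2b + 553ac + 245a^2 - 294ac^2 - 343a^2c + 35b - 140c - 245a + 236c^2 - 56c^3    [combine like terms]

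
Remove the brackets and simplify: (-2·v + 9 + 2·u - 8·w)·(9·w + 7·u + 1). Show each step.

(-2·v + 9 + 2·u - 8·w)·(9·w + 7·u + 1)
= -18·v·w - 14·u·v - 2·v + 81·w + 63·u + 9 + 18·u·w + 14·u² + 2·u - 72·w² - 56·u·w - 8·w    [distributive law]
= -18·v·w - 14·u·v - 2·v + 73·w + 65·u + 9 - 38·u·w + 14·u² - 72·w²    [combine like terms]

-18·v·w - 14·u·v - 2·v + 73·w + 65·u + 9 - 38·u·w + 14·u² - 72·w²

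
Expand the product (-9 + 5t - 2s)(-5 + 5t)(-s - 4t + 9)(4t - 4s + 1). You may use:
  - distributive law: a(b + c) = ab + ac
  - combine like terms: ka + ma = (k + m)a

3360st - 190s² - 1575s - 2735t² + 810t + 405 - 2245st² + 210s²t + 1920t³ + 460st³ - 20s²t² - 400t⁴ + 40s³ - 40s³t

(-9 + 5t - 2s)(-5 + 5t)(-s - 4t + 9)(4t - 4s + 1)
= (45 - 45t - 25t + 25t² + 10s - 10st)(-s - 4t + 9)(4t - 4s + 1)    [distributive law]
= (45 - 70t + 25t² + 10s - 10st)(-s - 4t + 9)(4t - 4s + 1)    [combine like terms]
= (-45s - 180t + 405 + 70st + 280t² - 630t - 25st² - 100t³ + 225t² - 10s² - 40st + 90s + 10s²t + 40st² - 90st)(4t - 4s + 1)    [distributive law]
= (45s - 810t + 405 - 60st + 505t² + 15st² - 100t³ - 10s² + 10s²t)(4t - 4s + 1)    [combine like terms]
= 180st - 180s² + 45s - 3240t² + 3240st - 810t + 1620t - 1620s + 405 - 240st² + 240s²t - 60st + 2020t³ - 2020st² + 505t² + 60st³ - 60s²t² + 15st² - 400t⁴ + 400st³ - 100t³ - 40s²t + 40s³ - 10s² + 40s²t² - 40s³t + 10s²t    [distributive law]
= 3360st - 190s² - 1575s - 2735t² + 810t + 405 - 2245st² + 210s²t + 1920t³ + 460st³ - 20s²t² - 400t⁴ + 40s³ - 40s³t    [combine like terms]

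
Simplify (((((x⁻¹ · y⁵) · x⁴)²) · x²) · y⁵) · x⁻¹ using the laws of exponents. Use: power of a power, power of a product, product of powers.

x⁷y¹⁵

(((((x⁻¹ · y⁵) · x⁴)²) · x²) · y⁵) · x⁻¹
= (((((x⁻¹ · y⁵)²) · ((x⁴)²)) · x²) · y⁵) · x⁻¹    [power of a product]
= ((((((x⁻¹)²) · ((y⁵)²)) · ((x⁴)²)) · x²) · y⁵) · x⁻¹    [power of a product]
= ((((x⁻² · ((y⁵)²)) · ((x⁴)²)) · x²) · y⁵) · x⁻¹    [power of a power]
= ((((x⁻² · y¹⁰) · ((x⁴)²)) · x²) · y⁵) · x⁻¹    [power of a power]
= ((((x⁻² · y¹⁰) · x⁸) · x²) · y⁵) · x⁻¹    [power of a power]
= x⁷y¹⁵    [product of powers]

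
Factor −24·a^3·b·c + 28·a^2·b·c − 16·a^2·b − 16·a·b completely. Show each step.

4·a·b(−6·a^2·c + 7·a·c − 4·a − 4)

−24·a^3·b·c + 28·a^2·b·c − 16·a^2·b − 16·a·b
= 4(−6·a^3·b·c + 7·a^2·b·c − 4·a^2·b − 4·a·b)    [factor out 4]
= 4·a·b(−6·a^2·c + 7·a·c − 4·a − 4)    [factor out a·b]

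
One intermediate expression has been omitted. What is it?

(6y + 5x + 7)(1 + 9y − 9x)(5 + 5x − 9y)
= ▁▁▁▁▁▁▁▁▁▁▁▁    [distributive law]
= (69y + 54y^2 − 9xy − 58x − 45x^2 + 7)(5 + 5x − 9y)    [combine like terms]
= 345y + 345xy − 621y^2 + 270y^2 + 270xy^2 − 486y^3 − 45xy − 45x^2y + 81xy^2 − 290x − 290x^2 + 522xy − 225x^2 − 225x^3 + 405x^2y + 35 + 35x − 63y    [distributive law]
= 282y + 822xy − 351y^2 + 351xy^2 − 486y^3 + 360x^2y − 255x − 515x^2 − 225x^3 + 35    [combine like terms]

By distributive law:

(6y + 54y^2 − 54xy + 5x + 45xy − 45x^2 + 7 + 63y − 63x)(5 + 5x − 9y)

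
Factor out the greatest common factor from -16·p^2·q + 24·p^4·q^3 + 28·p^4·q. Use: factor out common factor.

4·p^2·q(-4 + 6·p^2·q^2 + 7·p^2)

-16·p^2·q + 24·p^4·q^3 + 28·p^4·q
= 4(-4·p^2·q + 6·p^4·q^3 + 7·p^4·q)    [factor out 4]
= 4·p^2·q(-4 + 6·p^2·q^2 + 7·p^2)    [factor out p^2·q]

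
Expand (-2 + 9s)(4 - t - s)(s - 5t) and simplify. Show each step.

-8s + 40t - 188st - 10t^2 + 38s^2 + 36s^2t + 45st^2 - 9s^3

(-2 + 9s)(4 - t - s)(s - 5t)
= (-8 + 2t + 2s + 36s - 9st - 9s^2)(s - 5t)    [distributive law]
= (-8 + 2t + 38s - 9st - 9s^2)(s - 5t)    [combine like terms]
= -8s + 40t + 2st - 10t^2 + 38s^2 - 190st - 9s^2t + 45st^2 - 9s^3 + 45s^2t    [distributive law]
= -8s + 40t - 188st - 10t^2 + 38s^2 + 36s^2t + 45st^2 - 9s^3    [combine like terms]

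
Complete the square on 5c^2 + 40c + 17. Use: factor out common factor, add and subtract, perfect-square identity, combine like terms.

5c^2 + 40c + 17
= 5(c^2 + 8c) + 17    [factor out 5 from the c-terms]
= 5(c^2 + 8c + 16 − 16) + 17    [add and subtract 16 inside the bracket]
= 5(c + 4)^2 − 80 + 17    [perfect-square identity]
= 5(c + 4)^2 − 63    [combine constants]

5(c + 4)^2 − 63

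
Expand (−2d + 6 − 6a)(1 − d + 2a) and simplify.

−8d + 2d^2 + 2ad + 6 + 6a − 12a^2

(−2d + 6 − 6a)(1 − d + 2a)
= −2d + 2d^2 − 4ad + 6 − 6d + 12a − 6a + 6ad − 12a^2    [distributive law]
= −8d + 2d^2 + 2ad + 6 + 6a − 12a^2    [combine like terms]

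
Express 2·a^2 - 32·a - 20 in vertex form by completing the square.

2·a^2 - 32·a - 20
= 2(a^2 - 16·a) - 20    [factor out 2 from the a-terms]
= 2(a^2 - 16·a + 64 - 64) - 20    [add and subtract 64 inside the bracket]
= 2(a - 8)^2 - 128 - 20    [perfect-square identity]
= 2(a - 8)^2 - 148    [combine constants]

2(a - 8)^2 - 148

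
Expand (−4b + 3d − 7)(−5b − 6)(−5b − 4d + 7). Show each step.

(−4b + 3d − 7)(−5b − 6)(−5b − 4d + 7)
= (20b² + 24b − 15bd − 18d + 35b + 42)(−5b − 4d + 7)    [distributive law]
= (20b² + 59b − 15bd − 18d + 42)(−5b − 4d + 7)    [combine like terms]
= −100b³ − 80b²d + 140b² − 295b² − 236bd + 413b + 75b²d + 60bd² − 105bd + 90bd + 72d² − 126d − 210b − 168d + 294    [distributive law]
= −100b³ − 5b²d − 155b² − 251bd + 203b + 60bd² + 72d² − 294d + 294    [combine like terms]

−100b³ − 5b²d − 155b² − 251bd + 203b + 60bd² + 72d² − 294d + 294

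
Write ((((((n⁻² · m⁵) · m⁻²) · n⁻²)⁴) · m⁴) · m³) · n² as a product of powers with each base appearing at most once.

m¹⁹n⁻¹⁴

((((((n⁻² · m⁵) · m⁻²) · n⁻²)⁴) · m⁴) · m³) · n²
= ((((((n⁻² · m⁵) · m⁻²)⁴) · ((n⁻²)⁴)) · m⁴) · m³) · n²    [power of a product]
= ((((((n⁻² · m⁵)⁴) · ((m⁻²)⁴)) · ((n⁻²)⁴)) · m⁴) · m³) · n²    [power of a product]
= (((((((n⁻²)⁴) · ((m⁵)⁴)) · ((m⁻²)⁴)) · ((n⁻²)⁴)) · m⁴) · m³) · n²    [power of a product]
= (((((n⁻⁸ · ((m⁵)⁴)) · ((m⁻²)⁴)) · ((n⁻²)⁴)) · m⁴) · m³) · n²    [power of a power]
= (((((n⁻⁸ · m²⁰) · ((m⁻²)⁴)) · ((n⁻²)⁴)) · m⁴) · m³) · n²    [power of a power]
= (((((n⁻⁸ · m²⁰) · m⁻⁸) · ((n⁻²)⁴)) · m⁴) · m³) · n²    [power of a power]
= (((((n⁻⁸ · m²⁰) · m⁻⁸) · n⁻⁸) · m⁴) · m³) · n²    [power of a power]
= m¹⁹n⁻¹⁴    [product of powers]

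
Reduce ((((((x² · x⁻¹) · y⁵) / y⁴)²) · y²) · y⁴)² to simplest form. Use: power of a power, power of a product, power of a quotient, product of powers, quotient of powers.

((((((x² · x⁻¹) · y⁵) / y⁴)²) · y²) · y⁴)²
= ((((((x² · x⁻¹) · y⁵) / y⁴)²) · y²)²) · ((y⁴)²)    [power of a product]
= ((((((x² · x⁻¹) · y⁵) / y⁴)²)²) · ((y²)²)) · ((y⁴)²)    [power of a product]
= (((((x² · x⁻¹) · y⁵) / y⁴)⁴) · ((y²)²)) · ((y⁴)²)    [power of a power]
= (((((x² · x⁻¹) · y⁵)⁴) / ((y⁴)⁴)) · ((y²)²)) · ((y⁴)²)    [power of a quotient]
= (((((x² · x⁻¹)⁴) · ((y⁵)⁴)) / ((y⁴)⁴)) · ((y²)²)) · ((y⁴)²)    [power of a product]
= ((((((x²)⁴) · ((x⁻¹)⁴)) · ((y⁵)⁴)) / ((y⁴)⁴)) · ((y²)²)) · ((y⁴)²)    [power of a product]
= ((((x⁸ · ((x⁻¹)⁴)) · ((y⁵)⁴)) / ((y⁴)⁴)) · ((y²)²)) · ((y⁴)²)    [power of a power]
= ((((x⁸ · x⁻⁴) · ((y⁵)⁴)) / ((y⁴)⁴)) · ((y²)²)) · ((y⁴)²)    [power of a power]
= (((x⁴ · ((y⁵)⁴)) / ((y⁴)⁴)) · ((y²)²)) · ((y⁴)²)    [product of powers]
= (((x⁴ · y²⁰) / ((y⁴)⁴)) · ((y²)²)) · ((y⁴)²)    [power of a power]
= (((x⁴ · y²⁰) / y¹⁶) · ((y²)²)) · ((y⁴)²)    [power of a power]
= (((x⁴ · y²⁰) / y¹⁶) · y⁴) · ((y⁴)²)    [power of a power]
= (((x⁴ · y²⁰) / y¹⁶) · y⁴) · y⁸    [power of a power]
= x⁴y¹⁶    [quotient of powers; product of powers]

x⁴y¹⁶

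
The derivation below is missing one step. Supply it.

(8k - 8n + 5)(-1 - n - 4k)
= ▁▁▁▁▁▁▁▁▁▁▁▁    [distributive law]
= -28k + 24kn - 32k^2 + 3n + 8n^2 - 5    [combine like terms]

After distributive law, the bracketed line is:

-8k - 8kn - 32k^2 + 8n + 8n^2 + 32kn - 5 - 5n - 20k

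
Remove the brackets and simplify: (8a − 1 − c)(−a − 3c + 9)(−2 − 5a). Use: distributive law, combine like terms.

(8a − 1 − c)(−a − 3c + 9)(−2 − 5a)
= (−8a^2 − 24ac + 72a + a + 3c − 9 + ac + 3c^2 − 9c)(−2 − 5a)    [distributive law]
= (−8a^2 − 23ac + 73a − 6c − 9 + 3c^2)(−2 − 5a)    [combine like terms]
= 16a^2 + 40a^3 + 46ac + 115a^2c − 146a − 365a^2 + 12c + 30ac + 18 + 45a − 6c^2 − 15ac^2    [distributive law]
= −349a^2 + 40a^3 + 76ac + 115a^2c − 101a + 12c + 18 − 6c^2 − 15ac^2    [combine like terms]

−349a^2 + 40a^3 + 76ac + 115a^2c − 101a + 12c + 18 − 6c^2 − 15ac^2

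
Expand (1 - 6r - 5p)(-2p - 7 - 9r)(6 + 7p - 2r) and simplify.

149p + 291p^2 + 507pr - 42 + 212r + 258r^2 + 379p^2r + 264pr^2 - 108r^3 + 70p^3

(1 - 6r - 5p)(-2p - 7 - 9r)(6 + 7p - 2r)
= (-2p - 7 - 9r + 12pr + 42r + 54r^2 + 10p^2 + 35p + 45pr)(6 + 7p - 2r)    [distributive law]
= (33p - 7 + 33r + 57pr + 54r^2 + 10p^2)(6 + 7p - 2r)    [combine like terms]
= 198p + 231p^2 - 66pr - 42 - 49p + 14r + 198r + 231pr - 66r^2 + 342pr + 399p^2r - 114pr^2 + 324r^2 + 378pr^2 - 108r^3 + 60p^2 + 70p^3 - 20p^2r    [distributive law]
= 149p + 291p^2 + 507pr - 42 + 212r + 258r^2 + 379p^2r + 264pr^2 - 108r^3 + 70p^3    [combine like terms]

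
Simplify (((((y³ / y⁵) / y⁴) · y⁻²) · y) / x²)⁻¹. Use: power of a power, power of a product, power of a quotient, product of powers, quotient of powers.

x²y⁷

(((((y³ / y⁵) / y⁴) · y⁻²) · y) / x²)⁻¹
= (((((y³ / y⁵) / y⁴) · y⁻²) · y)⁻¹) / ((x²)⁻¹)    [power of a quotient]
= (((((y³ / y⁵) / y⁴) · y⁻²)⁻¹) · (y⁻¹)) / ((x²)⁻¹)    [power of a product]
= (((((y³ / y⁵) / y⁴)⁻¹) · ((y⁻²)⁻¹)) · (y⁻¹)) / ((x²)⁻¹)    [power of a product]
= (((((y³ / y⁵)⁻¹) / ((y⁴)⁻¹)) · ((y⁻²)⁻¹)) · (y⁻¹)) / ((x²)⁻¹)    [power of a quotient]
= ((((((y³)⁻¹) / ((y⁵)⁻¹)) / ((y⁴)⁻¹)) · ((y⁻²)⁻¹)) · (y⁻¹)) / ((x²)⁻¹)    [power of a quotient]
= ((((y⁻³ / ((y⁵)⁻¹)) / ((y⁴)⁻¹)) · ((y⁻²)⁻¹)) · (y⁻¹)) / ((x²)⁻¹)    [power of a power]
= ((((y⁻³ / y⁻⁵) / ((y⁴)⁻¹)) · ((y⁻²)⁻¹)) · (y⁻¹)) / ((x²)⁻¹)    [power of a power]
= (((y² / ((y⁴)⁻¹)) · ((y⁻²)⁻¹)) · (y⁻¹)) / ((x²)⁻¹)    [quotient of powers]
= (((y² / y⁻⁴) · ((y⁻²)⁻¹)) · (y⁻¹)) / ((x²)⁻¹)    [power of a power]
= ((y⁶ · ((y⁻²)⁻¹)) · (y⁻¹)) / ((x²)⁻¹)    [quotient of powers]
= ((y⁶ · y²) · (y⁻¹)) / ((x²)⁻¹)    [power of a power]
= (y⁸ · (y⁻¹)) / ((x²)⁻¹)    [product of powers]
= y⁷ / ((x²)⁻¹)    [product of powers]
= y⁷ / x⁻²    [power of a power]
= x²y⁷    [quotient of powers]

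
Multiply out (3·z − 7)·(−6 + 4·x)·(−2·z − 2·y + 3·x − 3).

(3·z − 7)·(−6 + 4·x)·(−2·z − 2·y + 3·x − 3)
= (−18·z + 12·x·z + 42 − 28·x)·(−2·z − 2·y + 3·x − 3)    [distributive law]
= 36·z^2 + 36·y·z − 54·x·z + 54·z − 24·x·z^2 − 24·x·y·z + 36·x^2·z − 36·x·z − 84·z − 84·y + 126·x − 126 + 56·x·z + 56·x·y − 84·x^2 + 84·x    [distributive law]
= 36·z^2 + 36·y·z − 34·x·z − 30·z − 24·x·z^2 − 24·x·y·z + 36·x^2·z − 84·y + 210·x − 126 + 56·x·y − 84·x^2    [combine like terms]

36·z^2 + 36·y·z − 34·x·z − 30·z − 24·x·z^2 − 24·x·y·z + 36·x^2·z − 84·y + 210·x − 126 + 56·x·y − 84·x^2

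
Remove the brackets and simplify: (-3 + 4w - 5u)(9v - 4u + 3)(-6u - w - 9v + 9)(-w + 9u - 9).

2646uvw - 2754u^2v + 486uv + 81vw^2 - 2025vw + 2673v^2w - 1458uv^2 - 2187v^2 + 1458v - 2799u^2w + 2862u^3 - 1539u^2 - 39uw^2 + 2943uw - 972u - 9w^2 - 972w + 729 - 297uvw^2 - 333u^2vw + 36vw^3 + 324v^2w^2 - 3321uv^2w + 68u^2w^2 + 804u^3w - 16uw^3 + 12w^3 + 810u^3v + 3645u^2v^2 - 1080u^4

(-3 + 4w - 5u)(9v - 4u + 3)(-6u - w - 9v + 9)(-w + 9u - 9)
= (-27v + 12u - 9 + 36vw - 16uw + 12w - 45uv + 20u^2 - 15u)(-6u - w - 9v + 9)(-w + 9u - 9)    [distributive law]
= (-27v - 3u - 9 + 36vw - 16uw + 12w - 45uv + 20u^2)(-6u - w - 9v + 9)(-w + 9u - 9)    [combine like terms]
= (162uv + 27vw + 243v^2 - 243v + 18u^2 + 3uw + 27uv - 27u + 54u + 9w + 81v - 81 - 216uvw - 36vw^2 - 324v^2w + 324vw + 96u^2w + 16uw^2 + 144uvw - 144uw - 72uw - 12w^2 - 108vw + 108w + 270u^2v + 45uvw + 405uv^2 - 405uv - 120u^3 - 20u^2w - 180u^2v + 180u^2)(-w + 9u - 9)    [distributive law]
= (-216uv + 243vw + 243v^2 - 162v + 198u^2 - 213uw + 27u + 117w - 81 - 27uvw - 36vw^2 - 324v^2w + 76u^2w + 16uw^2 - 12w^2 + 90u^2v + 405uv^2 - 120u^3)(-w + 9u - 9)    [combine like terms]
= 216uvw - 1944u^2v + 1944uv - 243vw^2 + 2187uvw - 2187vw - 243v^2w + 2187uv^2 - 2187v^2 + 162vw - 1458uv + 1458v - 198u^2w + 1782u^3 - 1782u^2 + 213uw^2 - 1917u^2w + 1917uw - 27uw + 243u^2 - 243u - 117w^2 + 1053uw - 1053w + 81w - 729u + 729 + 27uvw^2 - 243u^2vw + 243uvw + 36vw^3 - 324uvw^2 + 324vw^2 + 324v^2w^2 - 2916uv^2w + 2916v^2w - 76u^2w^2 + 684u^3w - 684u^2w - 16uw^3 + 144u^2w^2 - 144uw^2 + 12w^3 - 108uw^2 + 108w^2 - 90u^2vw + 810u^3v - 810u^2v - 405uv^2w + 3645u^2v^2 - 3645uv^2 + 120u^3w - 1080u^4 + 1080u^3    [distributive law]
= 2646uvw - 2754u^2v + 486uv + 81vw^2 - 2025vw + 2673v^2w - 1458uv^2 - 2187v^2 + 1458v - 2799u^2w + 2862u^3 - 1539u^2 - 39uw^2 + 2943uw - 972u - 9w^2 - 972w + 729 - 297uvw^2 - 333u^2vw + 36vw^3 + 324v^2w^2 - 3321uv^2w + 68u^2w^2 + 804u^3w - 16uw^3 + 12w^3 + 810u^3v + 3645u^2v^2 - 1080u^4    [combine like terms]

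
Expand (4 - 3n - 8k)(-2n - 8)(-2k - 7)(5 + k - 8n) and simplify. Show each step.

2240kn + 720k^2n + 1050kn^2 - 2352n + 686n^2 - 1696k - 1024k^2 + 1120 + 244k^2n^2 + 96kn^3 + 336n^3 - 32k^3n - 128k^3

(4 - 3n - 8k)(-2n - 8)(-2k - 7)(5 + k - 8n)
= (-8n - 32 + 6n^2 + 24n + 16kn + 64k)(-2k - 7)(5 + k - 8n)    [distributive law]
= (16n - 32 + 6n^2 + 16kn + 64k)(-2k - 7)(5 + k - 8n)    [combine like terms]
= (-32kn - 112n + 64k + 224 - 12kn^2 - 42n^2 - 32k^2n - 112kn - 128k^2 - 448k)(5 + k - 8n)    [distributive law]
= (-144kn - 112n - 384k + 224 - 12kn^2 - 42n^2 - 32k^2n - 128k^2)(5 + k - 8n)    [combine like terms]
= -720kn - 144k^2n + 1152kn^2 - 560n - 112kn + 896n^2 - 1920k - 384k^2 + 3072kn + 1120 + 224k - 1792n - 60kn^2 - 12k^2n^2 + 96kn^3 - 210n^2 - 42kn^2 + 336n^3 - 160k^2n - 32k^3n + 256k^2n^2 - 640k^2 - 128k^3 + 1024k^2n    [distributive law]
= 2240kn + 720k^2n + 1050kn^2 - 2352n + 686n^2 - 1696k - 1024k^2 + 1120 + 244k^2n^2 + 96kn^3 + 336n^3 - 32k^3n - 128k^3    [combine like terms]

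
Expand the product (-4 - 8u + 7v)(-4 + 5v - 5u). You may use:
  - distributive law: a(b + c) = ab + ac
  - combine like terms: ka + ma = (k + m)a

(-4 - 8u + 7v)(-4 + 5v - 5u)
= 16 - 20v + 20u + 32u - 40uv + 40u^2 - 28v + 35v^2 - 35uv    [distributive law]
= 16 - 48v + 52u - 75uv + 40u^2 + 35v^2    [combine like terms]

16 - 48v + 52u - 75uv + 40u^2 + 35v^2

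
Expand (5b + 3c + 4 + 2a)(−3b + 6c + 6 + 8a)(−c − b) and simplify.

(5b + 3c + 4 + 2a)(−3b + 6c + 6 + 8a)(−c − b)
= (−15b^2 + 30bc + 30b + 40ab − 9bc + 18c^2 + 18c + 24ac − 12b + 24c + 24 + 32a − 6ab + 12ac + 12a + 16a^2)(−c − b)    [distributive law]
= (−15b^2 + 21bc + 18b + 34ab + 18c^2 + 42c + 36ac + 24 + 44a + 16a^2)(−c − b)    [combine like terms]
= 15b^2c + 15b^3 − 21bc^2 − 21b^2c − 18bc − 18b^2 − 34abc − 34ab^2 − 18c^3 − 18bc^2 − 42c^2 − 42bc − 36ac^2 − 36abc − 24c − 24b − 44ac − 44ab − 16a^2c − 16a^2b    [distributive law]
= −6b^2c + 15b^3 − 39bc^2 − 60bc − 18b^2 − 70abc − 34ab^2 − 18c^3 − 42c^2 − 36ac^2 − 24c − 24b − 44ac − 44ab − 16a^2c − 16a^2b    [combine like terms]

−6b^2c + 15b^3 − 39bc^2 − 60bc − 18b^2 − 70abc − 34ab^2 − 18c^3 − 42c^2 − 36ac^2 − 24c − 24b − 44ac − 44ab − 16a^2c − 16a^2b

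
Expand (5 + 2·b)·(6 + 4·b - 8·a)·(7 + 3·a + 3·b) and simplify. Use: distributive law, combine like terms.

(5 + 2·b)·(6 + 4·b - 8·a)·(7 + 3·a + 3·b)
= (30 + 20·b - 40·a + 12·b + 8·b^2 - 16·a·b)·(7 + 3·a + 3·b)    [distributive law]
= (30 + 32·b - 40·a + 8·b^2 - 16·a·b)·(7 + 3·a + 3·b)    [combine like terms]
= 210 + 90·a + 90·b + 224·b + 96·a·b + 96·b^2 - 280·a - 120·a^2 - 120·a·b + 56·b^2 + 24·a·b^2 + 24·b^3 - 112·a·b - 48·a^2·b - 48·a·b^2    [distributive law]
= 210 - 190·a + 314·b - 136·a·b + 152·b^2 - 120·a^2 - 24·a·b^2 + 24·b^3 - 48·a^2·b    [combine like terms]

210 - 190·a + 314·b - 136·a·b + 152·b^2 - 120·a^2 - 24·a·b^2 + 24·b^3 - 48·a^2·b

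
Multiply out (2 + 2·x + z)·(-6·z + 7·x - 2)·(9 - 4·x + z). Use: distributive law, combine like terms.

(2 + 2·x + z)·(-6·z + 7·x - 2)·(9 - 4·x + z)
= (-12·z + 14·x - 4 - 12·x·z + 14·x^2 - 4·x - 6·z^2 + 7·x·z - 2·z)·(9 - 4·x + z)    [distributive law]
= (-14·z + 10·x - 4 - 5·x·z + 14·x^2 - 6·z^2)·(9 - 4·x + z)    [combine like terms]
= -126·z + 56·x·z - 14·z^2 + 90·x - 40·x^2 + 10·x·z - 36 + 16·x - 4·z - 45·x·z + 20·x^2·z - 5·x·z^2 + 126·x^2 - 56·x^3 + 14·x^2·z - 54·z^2 + 24·x·z^2 - 6·z^3    [distributive law]
= -130·z + 21·x·z - 68·z^2 + 106·x + 86·x^2 - 36 + 34·x^2·z + 19·x·z^2 - 56·x^3 - 6·z^3    [combine like terms]

-130·z + 21·x·z - 68·z^2 + 106·x + 86·x^2 - 36 + 34·x^2·z + 19·x·z^2 - 56·x^3 - 6·z^3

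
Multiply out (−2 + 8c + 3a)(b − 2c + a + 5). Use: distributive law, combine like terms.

(−2 + 8c + 3a)(b − 2c + a + 5)
= −2b + 4c − 2a − 10 + 8bc − 16c^2 + 8ac + 40c + 3ab − 6ac + 3a^2 + 15a    [distributive law]
= −2b + 44c + 13a − 10 + 8bc − 16c^2 + 2ac + 3ab + 3a^2    [combine like terms]

−2b + 44c + 13a − 10 + 8bc − 16c^2 + 2ac + 3ab + 3a^2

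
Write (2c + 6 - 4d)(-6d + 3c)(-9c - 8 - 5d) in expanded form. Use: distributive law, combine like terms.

186c²d + 426cd - 96cd² - 54c³ - 210c² + 288d - 12d² - 144c - 120d³

(2c + 6 - 4d)(-6d + 3c)(-9c - 8 - 5d)
= (-12cd + 6c² - 36d + 18c + 24d² - 12cd)(-9c - 8 - 5d)    [distributive law]
= (-24cd + 6c² - 36d + 18c + 24d²)(-9c - 8 - 5d)    [combine like terms]
= 216c²d + 192cd + 120cd² - 54c³ - 48c² - 30c²d + 324cd + 288d + 180d² - 162c² - 144c - 90cd - 216cd² - 192d² - 120d³    [distributive law]
= 186c²d + 426cd - 96cd² - 54c³ - 210c² + 288d - 12d² - 144c - 120d³    [combine like terms]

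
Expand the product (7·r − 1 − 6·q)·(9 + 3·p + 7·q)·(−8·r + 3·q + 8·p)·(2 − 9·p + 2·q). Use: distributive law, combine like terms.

(7·r − 1 − 6·q)·(9 + 3·p + 7·q)·(−8·r + 3·q + 8·p)·(2 − 9·p + 2·q)
= (63·r + 21·p·r + 49·q·r − 9 − 3·p − 7·q − 54·q − 18·p·q − 42·q²)·(−8·r + 3·q + 8·p)·(2 − 9·p + 2·q)    [distributive law]
= (63·r + 21·p·r + 49·q·r − 9 − 3·p − 61·q − 18·p·q − 42·q²)·(−8·r + 3·q + 8·p)·(2 − 9·p + 2·q)    [combine like terms]
= (−504·r² + 189·q·r + 504·p·r − 168·p·r² + 63·p·q·r + 168·p²·r − 392·q·r² + 147·q²·r + 392·p·q·r + 72·r − 27·q − 72·p + 24·p·r − 9·p·q − 24·p² + 488·q·r − 183·q² − 488·p·q + 144·p·q·r − 54·p·q² − 144·p²·q + 336·q²·r − 126·q³ − 336·p·q²)·(2 − 9·p + 2·q)    [distributive law]
= (−504·r² + 677·q·r + 528·p·r − 168·p·r² + 599·p·q·r + 168·p²·r − 392·q·r² + 483·q²·r + 72·r − 27·q − 72·p − 497·p·q − 24·p² − 183·q² − 390·p·q² − 144·p²·q − 126·q³)·(2 − 9·p + 2·q)    [combine like terms]
= −1008·r² + 4536·p·r² − 1008·q·r² + 1354·q·r − 6093·p·q·r + 1354·q²·r + 1056·p·r − 4752·p²·r + 1056·p·q·r − 336·p·r² + 1512·p²·r² − 336·p·q·r² + 1198·p·q·r − 5391·p²·q·r + 1198·p·q²·r + 336·p²·r − 1512·p³·r + 336·p²·q·r − 784·q·r² + 3528·p·q·r² − 784·q²·r² + 966·q²·r − 4347·p·q²·r + 966·q³·r + 144·r − 648·p·r + 144·q·r − 54·q + 243·p·q − 54·q² − 144·p + 648·p² − 144·p·q − 994·p·q + 4473·p²·q − 994·p·q² − 48·p² + 216·p³ − 48·p²·q − 366·q² + 1647·p·q² − 366·q³ − 780·p·q² + 3510·p²·q² − 780·p·q³ − 288·p²·q + 1296·p³·q − 288·p²·q² − 252·q³ + 1134·p·q³ − 252·q⁴    [distributive law]
= −1008·r² + 4200·p·r² − 1792·q·r² + 1498·q·r − 3839·p·q·r + 2320·q²·r + 408·p·r − 4416·p²·r + 1512·p²·r² + 3192·p·q·r² − 5055·p²·q·r − 3149·p·q²·r − 1512·p³·r − 784·q²·r² + 966·q³·r + 144·r − 54·q − 895·p·q − 420·q² − 144·p + 600·p² + 4137·p²·q − 127·p·q² + 216·p³ − 618·q³ + 3222·p²·q² + 354·p·q³ + 1296·p³·q − 252·q⁴    [combine like terms]

−1008·r² + 4200·p·r² − 1792·q·r² + 1498·q·r − 3839·p·q·r + 2320·q²·r + 408·p·r − 4416·p²·r + 1512·p²·r² + 3192·p·q·r² − 5055·p²·q·r − 3149·p·q²·r − 1512·p³·r − 784·q²·r² + 966·q³·r + 144·r − 54·q − 895·p·q − 420·q² − 144·p + 600·p² + 4137·p²·q − 127·p·q² + 216·p³ − 618·q³ + 3222·p²·q² + 354·p·q³ + 1296·p³·q − 252·q⁴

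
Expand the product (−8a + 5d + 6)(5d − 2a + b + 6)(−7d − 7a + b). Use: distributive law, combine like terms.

175ad² + 238a²d − 29abd − 112a³ + 72a²b − 8ab² + 420a² − 102ab − 175d³ − 10bd² + 5b²d − 420d² + 18bd + 6b² − 252d − 252a + 36b

(−8a + 5d + 6)(5d − 2a + b + 6)(−7d − 7a + b)
= (−40ad + 16a² − 8ab − 48a + 25d² − 10ad + 5bd + 30d + 30d − 12a + 6b + 36)(−7d − 7a + b)    [distributive law]
= (−50ad + 16a² − 8ab − 60a + 25d² + 5bd + 60d + 6b + 36)(−7d − 7a + b)    [combine like terms]
= 350ad² + 350a²d − 50abd − 112a²d − 112a³ + 16a²b + 56abd + 56a²b − 8ab² + 420ad + 420a² − 60ab − 175d³ − 175ad² + 25bd² − 35bd² − 35abd + 5b²d − 420d² − 420ad + 60bd − 42bd − 42ab + 6b² − 252d − 252a + 36b    [distributive law]
= 175ad² + 238a²d − 29abd − 112a³ + 72a²b − 8ab² + 420a² − 102ab − 175d³ − 10bd² + 5b²d − 420d² + 18bd + 6b² − 252d − 252a + 36b    [combine like terms]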